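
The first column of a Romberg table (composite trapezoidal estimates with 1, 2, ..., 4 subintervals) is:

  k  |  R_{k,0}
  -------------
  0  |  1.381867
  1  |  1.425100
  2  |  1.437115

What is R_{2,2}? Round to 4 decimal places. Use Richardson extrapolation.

1.4412

Richardson extrapolation on the trapezoidal column (denominator 4−1=3):
R_{1,1} = (4·1.425100 − 1.381867) / 3 = 1.439511
R_{2,1} = (4·1.437115 − 1.425100) / 3 = 1.441120
R_{2,2} = 1.441120 + (1.441120 − 1.439511)/15 = 1.441227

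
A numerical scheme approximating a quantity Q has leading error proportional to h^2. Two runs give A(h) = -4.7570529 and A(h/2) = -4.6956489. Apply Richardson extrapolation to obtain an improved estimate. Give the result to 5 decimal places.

The leading error scales as h^2; refining by a factor of 2 reduces it by 2^2 = 4.
Extrapolated value = (4·A(h/2) − A(h)) / (4 − 1)
= (4·(-4.6956489) − (-4.7570529)) / 3
= -14.0255427 / 3 = -4.6751809

-4.67518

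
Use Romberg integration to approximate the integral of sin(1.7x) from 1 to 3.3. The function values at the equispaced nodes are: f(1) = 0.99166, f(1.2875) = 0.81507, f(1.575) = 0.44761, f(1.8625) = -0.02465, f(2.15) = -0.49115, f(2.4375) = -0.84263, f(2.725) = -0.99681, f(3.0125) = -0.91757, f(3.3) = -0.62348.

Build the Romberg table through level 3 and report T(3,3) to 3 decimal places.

-0.536

T(0,0) (trapezoid, 1 panel, h=2.3000): 0.42341
T(1,0) (trapezoid, 2 panels, h=1.1500): -0.35312
T(2,0) (trapezoid, 4 panels, h=0.5750): -0.49235
T(3,0) (trapezoid, 8 panels, h=0.2875): -0.52499
T(1,1) = -0.35312 + (-0.35312 − 0.42341)/3 = -0.61196
T(2,1) = -0.49235 + (-0.49235 − (-0.35312))/3 = -0.53876
T(3,1) = -0.52499 + (-0.52499 − (-0.49235))/3 = -0.53587
T(2,2) = -0.53876 + (-0.53876 − (-0.61196))/15 = -0.53388
T(3,2) = -0.53587 + (-0.53587 − (-0.53876))/15 = -0.53568
T(3,3) = -0.53568 + (-0.53568 − (-0.53388))/63 = -0.53571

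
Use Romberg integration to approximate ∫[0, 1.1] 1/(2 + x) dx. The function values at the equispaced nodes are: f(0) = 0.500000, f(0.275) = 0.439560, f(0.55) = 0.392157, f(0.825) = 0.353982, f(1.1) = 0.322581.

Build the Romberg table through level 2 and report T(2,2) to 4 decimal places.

T(0,0) (trapezoid, 1 panel, h=1.1000): 0.452420
T(1,0) (trapezoid, 2 panels, h=0.5500): 0.441896
T(2,0) (trapezoid, 4 panels, h=0.2750): 0.439172
T(1,1) = 0.441896 + (0.441896 − 0.452420)/3 = 0.438388
T(2,1) = 0.439172 + (0.439172 − 0.441896)/3 = 0.438264
T(2,2) = 0.438264 + (0.438264 − 0.438388)/15 = 0.438256

0.4383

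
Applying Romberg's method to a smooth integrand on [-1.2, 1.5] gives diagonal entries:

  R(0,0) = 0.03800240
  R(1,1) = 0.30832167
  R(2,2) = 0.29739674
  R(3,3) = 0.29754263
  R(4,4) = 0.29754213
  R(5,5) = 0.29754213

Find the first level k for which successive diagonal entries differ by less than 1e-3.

|R(1,1) − R(0,0)| = 0.27031927 ≥ 1e-3
|R(2,2) − R(1,1)| = 0.01092493 ≥ 1e-3
|R(3,3) − R(2,2)| = 0.00014589 < 1e-3

k = 3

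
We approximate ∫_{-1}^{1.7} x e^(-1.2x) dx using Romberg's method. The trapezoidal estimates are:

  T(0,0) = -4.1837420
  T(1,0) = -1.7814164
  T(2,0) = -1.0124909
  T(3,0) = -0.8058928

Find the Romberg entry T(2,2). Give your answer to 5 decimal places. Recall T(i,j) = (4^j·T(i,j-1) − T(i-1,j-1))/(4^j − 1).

T(1,1) = (4·(-1.7814164) − (-4.1837420)) / 3 = -0.9806412
T(2,1) = (4·(-1.0124909) − (-1.7814164)) / 3 = -0.7561824
T(2,2) = (16·(-0.7561824) − (-0.9806412)) / 15 = -0.7412185

-0.74122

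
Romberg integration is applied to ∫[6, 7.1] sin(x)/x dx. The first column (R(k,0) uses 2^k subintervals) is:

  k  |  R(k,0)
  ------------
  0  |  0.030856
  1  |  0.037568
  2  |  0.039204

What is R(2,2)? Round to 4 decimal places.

0.0397

Richardson extrapolation on the trapezoidal column (denominator 4−1=3):
R(1,1) = 0.037568 + (0.037568 − 0.030856)/3 = 0.039805
R(2,1) = (4·0.039204 − 0.037568) / 3 = 0.039749
R(2,2) = (16·0.039749 − 0.039805) / 15 = 0.039745
(Column j=1 coincides with Simpson's rule on the same nodes.)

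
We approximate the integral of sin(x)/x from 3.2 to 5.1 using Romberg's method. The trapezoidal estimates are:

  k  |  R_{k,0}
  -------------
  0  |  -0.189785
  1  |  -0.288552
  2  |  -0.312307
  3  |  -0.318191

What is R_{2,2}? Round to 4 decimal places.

-0.3201

R_{1,1} = -0.288552 + (-0.288552 − (-0.189785))/3 = -0.321474
R_{2,1} = -0.312307 + (-0.312307 − (-0.288552))/3 = -0.320225
R_{2,2} = -0.320225 + (-0.320225 − (-0.321474))/15 = -0.320142
(Column j=1 coincides with Simpson's rule on the same nodes.)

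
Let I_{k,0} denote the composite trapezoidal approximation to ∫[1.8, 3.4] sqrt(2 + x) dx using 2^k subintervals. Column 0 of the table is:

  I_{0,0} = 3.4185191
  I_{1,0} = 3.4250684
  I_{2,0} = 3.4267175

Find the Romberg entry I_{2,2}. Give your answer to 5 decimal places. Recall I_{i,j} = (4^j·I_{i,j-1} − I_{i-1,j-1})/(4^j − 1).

3.42727

Richardson extrapolation on the trapezoidal column (denominator 4−1=3):
I_{1,1} = 3.4250684 + (3.4250684 − 3.4185191)/3 = 3.4272515
I_{2,1} = 3.4267175 + (3.4267175 − 3.4250684)/3 = 3.4272672
I_{2,2} = 3.4272672 + (3.4272672 − 3.4272515)/15 = 3.4272682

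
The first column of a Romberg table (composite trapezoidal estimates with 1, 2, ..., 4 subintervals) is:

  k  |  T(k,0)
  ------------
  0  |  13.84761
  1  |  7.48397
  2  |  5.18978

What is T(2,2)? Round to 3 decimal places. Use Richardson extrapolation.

4.363

Richardson extrapolation on the trapezoidal column (denominator 4−1=3):
T(1,1) = 7.48397 + (7.48397 − 13.84761)/3 = 5.36276
T(2,1) = 5.18978 + (5.18978 − 7.48397)/3 = 4.42505
T(2,2) = (16·4.42505 − 5.36276) / 15 = 4.36254
(Column j=1 coincides with Simpson's rule on the same nodes.)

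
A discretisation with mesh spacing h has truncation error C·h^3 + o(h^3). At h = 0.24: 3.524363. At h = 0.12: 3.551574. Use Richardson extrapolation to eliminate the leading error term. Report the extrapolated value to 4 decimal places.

3.5555

Extrapolated value = (8·A(h/2) − A(h)) / (8 − 1)
= (8·3.551574 − 3.524363) / 7
= 24.888229 / 7 = 3.555461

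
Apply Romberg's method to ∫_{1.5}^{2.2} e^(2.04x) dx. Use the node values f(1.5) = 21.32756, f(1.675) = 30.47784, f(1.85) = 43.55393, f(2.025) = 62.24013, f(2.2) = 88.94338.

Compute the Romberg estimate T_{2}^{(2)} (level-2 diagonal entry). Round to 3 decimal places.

33.145

T_{0}^{(0)} (trapezoid, 1 panel, h=0.7000): 38.59483
T_{1}^{(0)} (trapezoid, 2 panels, h=0.3500): 34.54129
T_{2}^{(0)} (trapezoid, 4 panels, h=0.1750): 33.49629
T_{1}^{(1)} = 34.54129 + (34.54129 − 38.59483)/3 = 33.19011
T_{2}^{(1)} = 33.49629 + (33.49629 − 34.54129)/3 = 33.14796
T_{2}^{(2)} = 33.14796 + (33.14796 − 33.19011)/15 = 33.14515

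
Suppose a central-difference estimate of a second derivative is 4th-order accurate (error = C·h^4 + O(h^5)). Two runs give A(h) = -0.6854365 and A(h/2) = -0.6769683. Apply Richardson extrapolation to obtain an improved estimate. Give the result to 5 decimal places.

The leading error scales as h^4; refining by a factor of 2 reduces it by 2^4 = 16.
Extrapolated value = (16·A(h/2) − A(h)) / (16 − 1)
= (16·(-0.6769683) − (-0.6854365)) / 15
= -10.1460563 / 15 = -0.6764038

-0.67640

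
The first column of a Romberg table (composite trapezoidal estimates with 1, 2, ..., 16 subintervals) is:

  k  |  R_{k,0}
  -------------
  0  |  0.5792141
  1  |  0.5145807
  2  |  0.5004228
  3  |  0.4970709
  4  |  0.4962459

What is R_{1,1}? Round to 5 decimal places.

0.49304

Richardson extrapolation on the trapezoidal column (denominator 4−1=3):
R_{1,1} = 0.5145807 + (0.5145807 − 0.5792141)/3 = 0.4930362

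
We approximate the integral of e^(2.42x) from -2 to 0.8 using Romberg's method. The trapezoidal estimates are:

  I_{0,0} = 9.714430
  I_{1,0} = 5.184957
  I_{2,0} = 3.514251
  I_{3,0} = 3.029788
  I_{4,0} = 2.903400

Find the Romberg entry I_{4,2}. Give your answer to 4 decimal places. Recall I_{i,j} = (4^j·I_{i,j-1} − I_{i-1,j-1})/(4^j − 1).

Richardson extrapolation on the trapezoidal column (denominator 4−1=3):
I_{3,1} = (4·3.029788 − 3.514251) / 3 = 2.868300
I_{4,1} = 2.903400 + (2.903400 − 3.029788)/3 = 2.861271
I_{4,2} = 2.861271 + (2.861271 − 2.868300)/15 = 2.860802

2.8608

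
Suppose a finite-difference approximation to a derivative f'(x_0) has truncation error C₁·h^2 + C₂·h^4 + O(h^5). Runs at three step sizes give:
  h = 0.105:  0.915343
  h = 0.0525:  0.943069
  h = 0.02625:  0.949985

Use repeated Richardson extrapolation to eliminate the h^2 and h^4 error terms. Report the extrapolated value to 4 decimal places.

0.9523

First eliminate the h^2 term (factor 2^2 = 4):
  B₁ = (4·0.943069 − 0.915343)/3 = 0.952311
  B₂ = (4·0.949985 − 0.943069)/3 = 0.952290
Then eliminate the h^4 term (factor 2^4 = 16):
  (16·0.952290 − 0.952311)/15 = 0.952289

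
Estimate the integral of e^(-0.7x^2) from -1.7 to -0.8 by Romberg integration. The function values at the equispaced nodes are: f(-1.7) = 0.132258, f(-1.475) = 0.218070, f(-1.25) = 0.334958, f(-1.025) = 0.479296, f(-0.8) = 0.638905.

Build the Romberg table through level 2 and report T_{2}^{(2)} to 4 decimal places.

T_{0}^{(0)} (trapezoid, 1 panel, h=0.9000): 0.347023
T_{1}^{(0)} (trapezoid, 2 panels, h=0.4500): 0.324243
T_{2}^{(0)} (trapezoid, 4 panels, h=0.2250): 0.319029
T_{1}^{(1)} = 0.324243 + (0.324243 − 0.347023)/3 = 0.316650
T_{2}^{(1)} = 0.319029 + (0.319029 − 0.324243)/3 = 0.317291
T_{2}^{(2)} = 0.317291 + (0.317291 − 0.316650)/15 = 0.317334

0.3173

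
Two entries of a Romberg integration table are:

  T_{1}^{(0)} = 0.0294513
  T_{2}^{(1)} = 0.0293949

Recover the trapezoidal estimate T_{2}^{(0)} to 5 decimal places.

From T_{2}^{(1)} = (4·T_{2}^{(0)} − T_{1}^{(0)})/3, solve for T_{2}^{(0)}:
4·T_{2}^{(0)} = 3·0.0293949 + 0.0294513 = 0.1176360
T_{2}^{(0)} = 0.0294090

0.02941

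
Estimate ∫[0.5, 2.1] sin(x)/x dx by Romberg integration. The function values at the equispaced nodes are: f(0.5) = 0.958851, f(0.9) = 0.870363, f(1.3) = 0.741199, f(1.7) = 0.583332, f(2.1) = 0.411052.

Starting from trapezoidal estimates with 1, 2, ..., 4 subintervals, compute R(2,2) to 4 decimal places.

1.1556

R(0,0) (trapezoid, 1 panel, h=1.6000): 1.095922
R(1,0) (trapezoid, 2 panels, h=0.8000): 1.140920
R(2,0) (trapezoid, 4 panels, h=0.4000): 1.151938
R(1,1) = 1.140920 + (1.140920 − 1.095922)/3 = 1.155919
R(2,1) = 1.151938 + (1.151938 − 1.140920)/3 = 1.155611
R(2,2) = 1.155611 + (1.155611 − 1.155919)/15 = 1.155590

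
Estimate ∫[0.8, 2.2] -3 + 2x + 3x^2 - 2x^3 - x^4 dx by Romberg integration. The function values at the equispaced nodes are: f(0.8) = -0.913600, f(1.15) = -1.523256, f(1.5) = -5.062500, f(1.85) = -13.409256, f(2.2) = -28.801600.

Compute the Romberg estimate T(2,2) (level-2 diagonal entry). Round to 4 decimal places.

-11.6137

T(0,0) (trapezoid, 1 panel, h=1.4000): -20.800640
T(1,0) (trapezoid, 2 panels, h=0.7000): -13.944070
T(2,0) (trapezoid, 4 panels, h=0.3500): -12.198414
T(1,1) = -13.944070 + (-13.944070 − (-20.800640))/3 = -11.658547
T(2,1) = -12.198414 + (-12.198414 − (-13.944070))/3 = -11.616529
T(2,2) = -11.616529 + (-11.616529 − (-11.658547))/15 = -11.613728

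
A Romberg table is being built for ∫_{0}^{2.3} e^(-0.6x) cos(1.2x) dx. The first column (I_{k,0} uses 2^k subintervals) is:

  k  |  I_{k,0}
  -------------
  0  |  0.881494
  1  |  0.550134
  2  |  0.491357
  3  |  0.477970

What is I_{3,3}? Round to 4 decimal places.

0.4736

Richardson extrapolation on the trapezoidal column (denominator 4−1=3):
I_{1,1} = (4·0.550134 − 0.881494) / 3 = 0.439681
I_{2,1} = (4·0.491357 − 0.550134) / 3 = 0.471765
I_{3,1} = 0.477970 + (0.477970 − 0.491357)/3 = 0.473508
I_{2,2} = (16·0.471765 − 0.439681) / 15 = 0.473904
I_{3,2} = (16·0.473508 − 0.471765) / 15 = 0.473624
I_{3,3} = 0.473624 + (0.473624 − 0.473904)/63 = 0.473620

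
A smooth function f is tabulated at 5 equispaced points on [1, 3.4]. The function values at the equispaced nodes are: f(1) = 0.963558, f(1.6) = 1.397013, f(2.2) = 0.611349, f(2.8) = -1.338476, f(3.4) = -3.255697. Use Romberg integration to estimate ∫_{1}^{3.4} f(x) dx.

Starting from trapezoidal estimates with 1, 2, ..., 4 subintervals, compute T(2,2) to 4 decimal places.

-0.1823

T(0,0) (trapezoid, 1 panel, h=2.4000): -2.750567
T(1,0) (trapezoid, 2 panels, h=1.2000): -0.641665
T(2,0) (trapezoid, 4 panels, h=0.6000): -0.285710
T(1,1) = -0.641665 + (-0.641665 − (-2.750567))/3 = 0.061302
T(2,1) = -0.285710 + (-0.285710 − (-0.641665))/3 = -0.167058
T(2,2) = -0.167058 + (-0.167058 − 0.061302)/15 = -0.182282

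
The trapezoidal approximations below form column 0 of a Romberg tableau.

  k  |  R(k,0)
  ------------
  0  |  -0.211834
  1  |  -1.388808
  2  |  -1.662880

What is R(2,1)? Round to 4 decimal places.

-1.7542

R(2,1) = (4·(-1.662880) − (-1.388808)) / 3 = -1.754237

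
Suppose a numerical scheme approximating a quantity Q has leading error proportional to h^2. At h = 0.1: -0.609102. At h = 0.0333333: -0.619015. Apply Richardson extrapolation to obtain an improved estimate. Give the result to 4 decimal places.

The leading error scales as h^2; refining by a factor of 3 reduces it by 3^2 = 9.
Extrapolated value = (9·A(h/3) − A(h)) / (9 − 1)
= (9·(-0.619015) − (-0.609102)) / 8
= -4.962033 / 8 = -0.620254

-0.6203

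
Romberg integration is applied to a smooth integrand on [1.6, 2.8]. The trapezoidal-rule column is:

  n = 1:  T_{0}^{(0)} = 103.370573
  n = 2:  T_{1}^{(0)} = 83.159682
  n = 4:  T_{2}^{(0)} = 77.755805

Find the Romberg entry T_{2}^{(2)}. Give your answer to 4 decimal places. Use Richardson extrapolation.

75.9233

Richardson extrapolation on the trapezoidal column (denominator 4−1=3):
T_{1}^{(1)} = (4·83.159682 − 103.370573) / 3 = 76.422718
T_{2}^{(1)} = (4·77.755805 − 83.159682) / 3 = 75.954513
T_{2}^{(2)} = 75.954513 + (75.954513 − 76.422718)/15 = 75.923299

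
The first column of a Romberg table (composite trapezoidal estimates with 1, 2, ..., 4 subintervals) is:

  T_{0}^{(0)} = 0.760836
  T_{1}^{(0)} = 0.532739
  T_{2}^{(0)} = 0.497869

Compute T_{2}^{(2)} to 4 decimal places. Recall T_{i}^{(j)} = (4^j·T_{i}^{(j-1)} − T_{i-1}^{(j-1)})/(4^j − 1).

T_{1}^{(1)} = 0.532739 + (0.532739 − 0.760836)/3 = 0.456707
T_{2}^{(1)} = 0.497869 + (0.497869 − 0.532739)/3 = 0.486246
T_{2}^{(2)} = (16·0.486246 − 0.456707) / 15 = 0.488215
(Column j=1 coincides with Simpson's rule on the same nodes.)

0.4882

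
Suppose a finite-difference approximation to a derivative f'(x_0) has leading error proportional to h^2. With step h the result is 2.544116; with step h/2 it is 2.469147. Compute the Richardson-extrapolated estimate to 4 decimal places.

The leading error scales as h^2; refining by a factor of 2 reduces it by 2^2 = 4.
Extrapolated value = (4·A(h/2) − A(h)) / (4 − 1)
= (4·2.469147 − 2.544116) / 3
= 7.332472 / 3 = 2.444157

2.4442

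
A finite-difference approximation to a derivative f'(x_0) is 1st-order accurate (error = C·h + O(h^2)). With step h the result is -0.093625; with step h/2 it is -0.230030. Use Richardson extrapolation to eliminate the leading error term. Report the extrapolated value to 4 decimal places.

-0.3664

The leading error scales as h; refining by a factor of 2 reduces it by 2^1 = 2.
Extrapolated value = (2·A(h/2) − A(h)) / (2 − 1)
= (2·(-0.230030) − (-0.093625)) / 1
= -0.366435 / 1 = -0.366435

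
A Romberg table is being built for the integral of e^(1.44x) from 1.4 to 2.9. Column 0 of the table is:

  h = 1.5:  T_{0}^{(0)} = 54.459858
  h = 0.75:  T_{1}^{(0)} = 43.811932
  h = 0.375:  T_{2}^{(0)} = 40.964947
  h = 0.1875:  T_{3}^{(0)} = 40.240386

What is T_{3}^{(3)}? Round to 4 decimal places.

39.9977

Richardson extrapolation on the trapezoidal column (denominator 4−1=3):
T_{1}^{(1)} = (4·43.811932 − 54.459858) / 3 = 40.262623
T_{2}^{(1)} = (4·40.964947 − 43.811932) / 3 = 40.015952
T_{3}^{(1)} = (4·40.240386 − 40.964947) / 3 = 39.998866
T_{2}^{(2)} = (16·40.015952 − 40.262623) / 15 = 39.999507
T_{3}^{(2)} = (16·39.998866 − 40.015952) / 15 = 39.997727
T_{3}^{(3)} = 39.997727 + (39.997727 − 39.999507)/63 = 39.997699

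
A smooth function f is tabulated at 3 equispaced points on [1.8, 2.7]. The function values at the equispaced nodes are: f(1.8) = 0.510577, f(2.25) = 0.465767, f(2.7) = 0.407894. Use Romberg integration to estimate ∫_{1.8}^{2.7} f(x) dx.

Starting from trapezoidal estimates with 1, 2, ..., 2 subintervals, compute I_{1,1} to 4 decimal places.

I_{0,0} (trapezoid, 1 panel, h=0.9000): 0.413312
I_{1,0} (trapezoid, 2 panels, h=0.4500): 0.416251
I_{1,1} = 0.416251 + (0.416251 − 0.413312)/3 = 0.417231

0.4172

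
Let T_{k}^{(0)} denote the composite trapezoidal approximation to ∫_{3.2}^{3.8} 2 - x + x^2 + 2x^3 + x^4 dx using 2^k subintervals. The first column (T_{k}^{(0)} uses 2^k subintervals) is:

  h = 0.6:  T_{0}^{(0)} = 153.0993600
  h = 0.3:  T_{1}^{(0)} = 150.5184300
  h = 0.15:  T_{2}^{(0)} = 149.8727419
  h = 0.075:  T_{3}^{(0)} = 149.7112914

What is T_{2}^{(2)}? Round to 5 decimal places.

149.65747

Richardson extrapolation on the trapezoidal column (denominator 4−1=3):
T_{1}^{(1)} = (4·150.5184300 − 153.0993600) / 3 = 149.6581200
T_{2}^{(1)} = (4·149.8727419 − 150.5184300) / 3 = 149.6575125
T_{2}^{(2)} = 149.6575125 + (149.6575125 − 149.6581200)/15 = 149.6574720
(Column j=1 coincides with Simpson's rule on the same nodes.)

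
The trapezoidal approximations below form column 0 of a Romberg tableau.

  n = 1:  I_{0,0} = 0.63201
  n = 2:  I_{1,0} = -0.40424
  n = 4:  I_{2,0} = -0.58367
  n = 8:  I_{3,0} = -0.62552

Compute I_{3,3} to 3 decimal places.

Richardson extrapolation on the trapezoidal column (denominator 4−1=3):
I_{1,1} = (4·(-0.40424) − 0.63201) / 3 = -0.74966
I_{2,1} = -0.58367 + (-0.58367 − (-0.40424))/3 = -0.64348
I_{3,1} = (4·(-0.62552) − (-0.58367)) / 3 = -0.63947
I_{2,2} = -0.64348 + (-0.64348 − (-0.74966))/15 = -0.63640
I_{3,2} = -0.63947 + (-0.63947 − (-0.64348))/15 = -0.63920
I_{3,3} = (64·(-0.63920) − (-0.63640)) / 63 = -0.63924

-0.639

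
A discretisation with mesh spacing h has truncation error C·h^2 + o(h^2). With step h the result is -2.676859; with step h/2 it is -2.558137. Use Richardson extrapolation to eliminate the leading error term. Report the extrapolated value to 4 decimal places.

-2.5186

The leading error scales as h^2; refining by a factor of 2 reduces it by 2^2 = 4.
Extrapolated value = (4·A(h/2) − A(h)) / (4 − 1)
= (4·(-2.558137) − (-2.676859)) / 3
= -7.555689 / 3 = -2.518563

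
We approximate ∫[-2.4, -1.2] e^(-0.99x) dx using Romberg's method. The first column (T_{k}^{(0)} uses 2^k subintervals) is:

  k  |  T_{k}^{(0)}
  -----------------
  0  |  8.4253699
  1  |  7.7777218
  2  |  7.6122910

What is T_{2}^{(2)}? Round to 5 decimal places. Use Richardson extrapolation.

T_{1}^{(1)} = (4·7.7777218 − 8.4253699) / 3 = 7.5618391
T_{2}^{(1)} = 7.6122910 + (7.6122910 − 7.7777218)/3 = 7.5571474
T_{2}^{(2)} = (16·7.5571474 − 7.5618391) / 15 = 7.5568346
(Column j=1 coincides with Simpson's rule on the same nodes.)

7.55683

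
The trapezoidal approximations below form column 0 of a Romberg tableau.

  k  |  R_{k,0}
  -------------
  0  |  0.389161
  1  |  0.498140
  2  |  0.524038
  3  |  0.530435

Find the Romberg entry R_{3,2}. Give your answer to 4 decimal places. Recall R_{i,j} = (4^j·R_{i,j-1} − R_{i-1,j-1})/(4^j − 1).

0.5326

Richardson extrapolation on the trapezoidal column (denominator 4−1=3):
R_{2,1} = (4·0.524038 − 0.498140) / 3 = 0.532671
R_{3,1} = 0.530435 + (0.530435 − 0.524038)/3 = 0.532567
R_{3,2} = 0.532567 + (0.532567 − 0.532671)/15 = 0.532560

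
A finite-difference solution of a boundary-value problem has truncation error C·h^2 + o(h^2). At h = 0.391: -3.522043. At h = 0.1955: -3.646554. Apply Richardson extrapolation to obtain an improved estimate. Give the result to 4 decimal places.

Extrapolated value = (4·A(h/2) − A(h)) / (4 − 1)
= (4·(-3.646554) − (-3.522043)) / 3
= -11.064173 / 3 = -3.688058

-3.6881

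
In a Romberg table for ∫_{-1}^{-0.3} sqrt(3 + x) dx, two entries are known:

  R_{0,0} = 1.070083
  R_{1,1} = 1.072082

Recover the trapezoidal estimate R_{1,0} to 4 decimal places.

From R_{1,1} = (4·R_{1,0} − R_{0,0})/3, solve for R_{1,0}:
4·R_{1,0} = 3·1.072082 + 1.070083 = 4.286329
R_{1,0} = 1.071582

1.0716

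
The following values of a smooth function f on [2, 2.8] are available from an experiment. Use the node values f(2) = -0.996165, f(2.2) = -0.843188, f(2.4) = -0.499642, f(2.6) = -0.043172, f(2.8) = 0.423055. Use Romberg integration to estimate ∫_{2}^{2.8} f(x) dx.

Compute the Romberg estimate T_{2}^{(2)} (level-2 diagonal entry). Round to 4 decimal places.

-0.3411

T_{0}^{(0)} (trapezoid, 1 panel, h=0.8000): -0.229244
T_{1}^{(0)} (trapezoid, 2 panels, h=0.4000): -0.314479
T_{2}^{(0)} (trapezoid, 4 panels, h=0.2000): -0.334511
T_{1}^{(1)} = -0.314479 + (-0.314479 − (-0.229244))/3 = -0.342891
T_{2}^{(1)} = -0.334511 + (-0.334511 − (-0.314479))/3 = -0.341188
T_{2}^{(2)} = -0.341188 + (-0.341188 − (-0.342891))/15 = -0.341074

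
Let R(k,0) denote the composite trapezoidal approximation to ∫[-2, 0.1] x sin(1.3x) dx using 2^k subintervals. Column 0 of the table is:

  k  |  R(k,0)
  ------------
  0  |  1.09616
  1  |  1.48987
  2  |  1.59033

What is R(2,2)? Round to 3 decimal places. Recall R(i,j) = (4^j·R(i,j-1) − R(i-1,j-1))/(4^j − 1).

1.624

R(1,1) = (4·1.48987 − 1.09616) / 3 = 1.62111
R(2,1) = (4·1.59033 − 1.48987) / 3 = 1.62382
R(2,2) = 1.62382 + (1.62382 − 1.62111)/15 = 1.62400
(Column j=1 coincides with Simpson's rule on the same nodes.)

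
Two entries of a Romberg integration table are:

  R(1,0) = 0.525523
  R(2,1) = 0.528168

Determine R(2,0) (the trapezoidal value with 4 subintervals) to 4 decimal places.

0.5275

From R(2,1) = (4·R(2,0) − R(1,0))/3, solve for R(2,0):
4·R(2,0) = 3·0.528168 + 0.525523 = 2.110027
R(2,0) = 0.527507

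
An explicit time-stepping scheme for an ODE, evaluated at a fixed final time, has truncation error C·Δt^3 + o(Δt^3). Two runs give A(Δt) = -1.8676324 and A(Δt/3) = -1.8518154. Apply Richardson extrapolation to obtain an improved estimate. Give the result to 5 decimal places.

The leading error scales as Δt^3; refining by a factor of 3 reduces it by 3^3 = 27.
Extrapolated value = (27·A(Δt/3) − A(Δt)) / (27 − 1)
= (27·(-1.8518154) − (-1.8676324)) / 26
= -48.1313834 / 26 = -1.8512071

-1.85121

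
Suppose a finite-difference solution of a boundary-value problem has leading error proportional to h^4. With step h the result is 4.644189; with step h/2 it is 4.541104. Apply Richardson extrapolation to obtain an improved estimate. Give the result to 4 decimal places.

4.5342

The leading error scales as h^4; refining by a factor of 2 reduces it by 2^4 = 16.
Extrapolated value = (16·A(h/2) − A(h)) / (16 − 1)
= (16·4.541104 − 4.644189) / 15
= 68.013475 / 15 = 4.534232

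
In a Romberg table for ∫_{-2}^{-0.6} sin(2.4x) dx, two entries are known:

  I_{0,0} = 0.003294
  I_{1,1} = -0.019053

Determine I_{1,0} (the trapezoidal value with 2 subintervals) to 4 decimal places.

From I_{1,1} = (4·I_{1,0} − I_{0,0})/3, solve for I_{1,0}:
4·I_{1,0} = 3·(-0.019053) + 0.003294 = -0.053865
I_{1,0} = -0.013466

-0.0135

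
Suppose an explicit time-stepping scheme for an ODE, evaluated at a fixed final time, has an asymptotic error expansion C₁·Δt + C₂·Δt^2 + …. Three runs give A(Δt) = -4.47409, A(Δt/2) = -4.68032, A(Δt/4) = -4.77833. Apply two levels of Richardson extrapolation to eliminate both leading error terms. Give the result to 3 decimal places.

-4.873

First eliminate the Δt term (factor 2^1 = 2):
  B₁ = (2·(-4.68032) − (-4.47409))/1 = -4.88655
  B₂ = (2·(-4.77833) − (-4.68032))/1 = -4.87634
Then eliminate the Δt^2 term (factor 2^2 = 4):
  (4·(-4.87634) − (-4.88655))/3 = -4.87294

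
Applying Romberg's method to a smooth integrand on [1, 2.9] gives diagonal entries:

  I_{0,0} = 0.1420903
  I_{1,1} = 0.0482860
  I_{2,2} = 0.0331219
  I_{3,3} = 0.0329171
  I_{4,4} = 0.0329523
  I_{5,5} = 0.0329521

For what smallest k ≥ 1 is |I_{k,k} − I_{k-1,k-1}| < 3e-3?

k = 3

|I_{1,1} − I_{0,0}| = 0.0938043 ≥ 3e-3
|I_{2,2} − I_{1,1}| = 0.0151641 ≥ 3e-3
|I_{3,3} − I_{2,2}| = 0.0002048 < 3e-3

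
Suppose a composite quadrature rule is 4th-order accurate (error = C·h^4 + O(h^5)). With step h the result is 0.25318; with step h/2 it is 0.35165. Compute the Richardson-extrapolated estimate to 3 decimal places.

Extrapolated value = (16·A(h/2) − A(h)) / (16 − 1)
= (16·0.35165 − 0.25318) / 15
= 5.37322 / 15 = 0.35821

0.358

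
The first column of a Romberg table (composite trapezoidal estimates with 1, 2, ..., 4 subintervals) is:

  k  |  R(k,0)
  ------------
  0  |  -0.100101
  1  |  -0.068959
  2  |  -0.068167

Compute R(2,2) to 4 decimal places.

Richardson extrapolation on the trapezoidal column (denominator 4−1=3):
R(1,1) = (4·(-0.068959) − (-0.100101)) / 3 = -0.058578
R(2,1) = (4·(-0.068167) − (-0.068959)) / 3 = -0.067903
R(2,2) = -0.067903 + (-0.067903 − (-0.058578))/15 = -0.068525

-0.0685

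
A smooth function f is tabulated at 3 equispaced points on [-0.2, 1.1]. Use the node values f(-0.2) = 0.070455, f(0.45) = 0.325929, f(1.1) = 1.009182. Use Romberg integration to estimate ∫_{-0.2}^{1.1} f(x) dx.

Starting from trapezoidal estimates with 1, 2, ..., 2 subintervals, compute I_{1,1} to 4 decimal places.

0.5164

I_{0,0} (trapezoid, 1 panel, h=1.3000): 0.701764
I_{1,0} (trapezoid, 2 panels, h=0.6500): 0.562736
I_{1,1} = 0.562736 + (0.562736 − 0.701764)/3 = 0.516393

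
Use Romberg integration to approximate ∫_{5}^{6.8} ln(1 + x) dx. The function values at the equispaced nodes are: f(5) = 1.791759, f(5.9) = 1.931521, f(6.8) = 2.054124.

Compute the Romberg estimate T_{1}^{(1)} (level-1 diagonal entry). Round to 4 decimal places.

3.4716

T_{0}^{(0)} (trapezoid, 1 panel, h=1.8000): 3.461295
T_{1}^{(0)} (trapezoid, 2 panels, h=0.9000): 3.469016
T_{1}^{(1)} = 3.469016 + (3.469016 − 3.461295)/3 = 3.471590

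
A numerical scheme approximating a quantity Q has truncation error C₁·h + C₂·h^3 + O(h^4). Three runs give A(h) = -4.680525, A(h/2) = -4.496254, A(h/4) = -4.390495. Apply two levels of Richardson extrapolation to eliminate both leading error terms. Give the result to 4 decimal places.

-4.2808

First eliminate the h term (factor 2^1 = 2):
  B₁ = (2·(-4.496254) − (-4.680525))/1 = -4.311983
  B₂ = (2·(-4.390495) − (-4.496254))/1 = -4.284736
Then eliminate the h^3 term (factor 2^3 = 8):
  (8·(-4.284736) − (-4.311983))/7 = -4.280844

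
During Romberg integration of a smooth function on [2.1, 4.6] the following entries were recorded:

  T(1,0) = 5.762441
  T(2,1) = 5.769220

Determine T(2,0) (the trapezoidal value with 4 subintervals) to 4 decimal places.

5.7675

From T(2,1) = (4·T(2,0) − T(1,0))/3, solve for T(2,0):
4·T(2,0) = 3·5.769220 + 5.762441 = 23.070101
T(2,0) = 5.767525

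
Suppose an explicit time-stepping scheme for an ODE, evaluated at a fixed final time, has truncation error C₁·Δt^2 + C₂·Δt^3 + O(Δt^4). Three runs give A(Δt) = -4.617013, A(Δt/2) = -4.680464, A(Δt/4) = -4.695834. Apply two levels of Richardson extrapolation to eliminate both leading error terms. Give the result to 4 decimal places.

-4.7009

First eliminate the Δt^2 term (factor 2^2 = 4):
  B₁ = (4·(-4.680464) − (-4.617013))/3 = -4.701614
  B₂ = (4·(-4.695834) − (-4.680464))/3 = -4.700957
Then eliminate the Δt^3 term (factor 2^3 = 8):
  (8·(-4.700957) − (-4.701614))/7 = -4.700863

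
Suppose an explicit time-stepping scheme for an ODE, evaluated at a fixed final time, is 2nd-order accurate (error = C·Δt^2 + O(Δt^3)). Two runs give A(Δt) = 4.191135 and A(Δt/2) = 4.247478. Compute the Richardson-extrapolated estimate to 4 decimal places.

4.2663

Extrapolated value = (4·A(Δt/2) − A(Δt)) / (4 − 1)
= (4·4.247478 − 4.191135) / 3
= 12.798777 / 3 = 4.266259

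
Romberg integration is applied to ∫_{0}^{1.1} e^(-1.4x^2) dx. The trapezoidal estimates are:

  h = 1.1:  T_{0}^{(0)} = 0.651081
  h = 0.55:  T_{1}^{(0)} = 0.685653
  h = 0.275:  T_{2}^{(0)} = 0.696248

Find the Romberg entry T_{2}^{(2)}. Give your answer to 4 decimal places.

0.7000

Richardson extrapolation on the trapezoidal column (denominator 4−1=3):
T_{1}^{(1)} = 0.685653 + (0.685653 − 0.651081)/3 = 0.697177
T_{2}^{(1)} = 0.696248 + (0.696248 − 0.685653)/3 = 0.699780
T_{2}^{(2)} = (16·0.699780 − 0.697177) / 15 = 0.699954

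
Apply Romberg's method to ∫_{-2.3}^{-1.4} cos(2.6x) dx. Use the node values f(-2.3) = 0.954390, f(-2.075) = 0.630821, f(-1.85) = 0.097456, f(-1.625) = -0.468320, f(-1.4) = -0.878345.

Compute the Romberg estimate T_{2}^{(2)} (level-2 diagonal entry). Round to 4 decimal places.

0.0690

T_{0}^{(0)} (trapezoid, 1 panel, h=0.9000): 0.034220
T_{1}^{(0)} (trapezoid, 2 panels, h=0.4500): 0.060965
T_{2}^{(0)} (trapezoid, 4 panels, h=0.2250): 0.067045
T_{1}^{(1)} = 0.060965 + (0.060965 − 0.034220)/3 = 0.069880
T_{2}^{(1)} = 0.067045 + (0.067045 − 0.060965)/3 = 0.069072
T_{2}^{(2)} = 0.069072 + (0.069072 − 0.069880)/15 = 0.069018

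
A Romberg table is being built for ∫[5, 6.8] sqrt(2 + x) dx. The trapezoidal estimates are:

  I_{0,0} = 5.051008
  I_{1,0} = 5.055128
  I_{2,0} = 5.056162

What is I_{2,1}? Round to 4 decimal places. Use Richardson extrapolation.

5.0565

I_{2,1} = 5.056162 + (5.056162 − 5.055128)/3 = 5.056507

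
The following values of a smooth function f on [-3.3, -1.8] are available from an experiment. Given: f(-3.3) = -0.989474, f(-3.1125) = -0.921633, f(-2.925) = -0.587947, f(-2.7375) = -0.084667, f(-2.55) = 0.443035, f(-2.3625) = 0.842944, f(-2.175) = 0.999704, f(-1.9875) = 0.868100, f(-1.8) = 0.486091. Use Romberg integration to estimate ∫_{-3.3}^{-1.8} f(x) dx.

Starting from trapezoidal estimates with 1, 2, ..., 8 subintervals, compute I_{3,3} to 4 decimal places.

I_{0,0} (trapezoid, 1 panel, h=1.5000): -0.377537
I_{1,0} (trapezoid, 2 panels, h=0.7500): 0.143508
I_{2,0} (trapezoid, 4 panels, h=0.3750): 0.226163
I_{3,0} (trapezoid, 8 panels, h=0.1875): 0.245221
I_{1,1} = 0.143508 + (0.143508 − (-0.377537))/3 = 0.317190
I_{2,1} = 0.226163 + (0.226163 − 0.143508)/3 = 0.253715
I_{3,1} = 0.245221 + (0.245221 − 0.226163)/3 = 0.251574
I_{2,2} = 0.253715 + (0.253715 − 0.317190)/15 = 0.249483
I_{3,2} = 0.251574 + (0.251574 − 0.253715)/15 = 0.251431
I_{3,3} = 0.251431 + (0.251431 − 0.249483)/63 = 0.251462

0.2515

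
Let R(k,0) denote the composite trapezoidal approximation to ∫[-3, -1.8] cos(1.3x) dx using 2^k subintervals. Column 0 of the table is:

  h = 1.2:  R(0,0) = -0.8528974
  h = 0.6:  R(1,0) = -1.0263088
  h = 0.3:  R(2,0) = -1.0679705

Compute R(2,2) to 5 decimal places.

-1.08171

R(1,1) = (4·(-1.0263088) − (-0.8528974)) / 3 = -1.0841126
R(2,1) = -1.0679705 + (-1.0679705 − (-1.0263088))/3 = -1.0818577
R(2,2) = -1.0818577 + (-1.0818577 − (-1.0841126))/15 = -1.0817074
(Column j=1 coincides with Simpson's rule on the same nodes.)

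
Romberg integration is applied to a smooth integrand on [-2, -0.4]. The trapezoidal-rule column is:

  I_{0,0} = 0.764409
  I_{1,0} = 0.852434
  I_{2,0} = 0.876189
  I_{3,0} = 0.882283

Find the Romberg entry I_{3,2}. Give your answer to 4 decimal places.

0.8843

Richardson extrapolation on the trapezoidal column (denominator 4−1=3):
I_{2,1} = (4·0.876189 − 0.852434) / 3 = 0.884107
I_{3,1} = (4·0.882283 − 0.876189) / 3 = 0.884314
I_{3,2} = 0.884314 + (0.884314 − 0.884107)/15 = 0.884328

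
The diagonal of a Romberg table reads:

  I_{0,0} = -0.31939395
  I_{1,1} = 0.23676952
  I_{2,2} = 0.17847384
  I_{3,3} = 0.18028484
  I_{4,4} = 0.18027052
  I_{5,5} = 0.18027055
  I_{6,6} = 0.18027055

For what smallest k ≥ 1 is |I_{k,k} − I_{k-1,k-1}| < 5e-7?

k = 5

|I_{1,1} − I_{0,0}| = 0.55616347 ≥ 5e-7
|I_{2,2} − I_{1,1}| = 0.05829568 ≥ 5e-7
|I_{3,3} − I_{2,2}| = 0.00181100 ≥ 5e-7
|I_{4,4} − I_{3,3}| = 0.00001432 ≥ 5e-7
|I_{5,5} − I_{4,4}| = 0.00000003 < 5e-7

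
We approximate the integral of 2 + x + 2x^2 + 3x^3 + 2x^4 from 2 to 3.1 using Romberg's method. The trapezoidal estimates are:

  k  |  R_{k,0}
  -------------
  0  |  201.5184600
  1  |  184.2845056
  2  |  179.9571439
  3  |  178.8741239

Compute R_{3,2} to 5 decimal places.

178.51301

Richardson extrapolation on the trapezoidal column (denominator 4−1=3):
R_{2,1} = (4·179.9571439 − 184.2845056) / 3 = 178.5146900
R_{3,1} = (4·178.8741239 − 179.9571439) / 3 = 178.5131172
R_{3,2} = (16·178.5131172 − 178.5146900) / 15 = 178.5130123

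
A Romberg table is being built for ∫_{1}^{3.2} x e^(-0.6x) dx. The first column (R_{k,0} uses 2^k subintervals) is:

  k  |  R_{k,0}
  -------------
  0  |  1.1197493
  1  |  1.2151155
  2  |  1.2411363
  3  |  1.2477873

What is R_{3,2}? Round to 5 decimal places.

Richardson extrapolation on the trapezoidal column (denominator 4−1=3):
R_{2,1} = (4·1.2411363 − 1.2151155) / 3 = 1.2498099
R_{3,1} = (4·1.2477873 − 1.2411363) / 3 = 1.2500043
R_{3,2} = (16·1.2500043 − 1.2498099) / 15 = 1.2500173

1.25002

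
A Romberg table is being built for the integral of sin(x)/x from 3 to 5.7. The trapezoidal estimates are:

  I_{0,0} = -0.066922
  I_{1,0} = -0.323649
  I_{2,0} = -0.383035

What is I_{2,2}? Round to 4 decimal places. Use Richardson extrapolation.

Richardson extrapolation on the trapezoidal column (denominator 4−1=3):
I_{1,1} = (4·(-0.323649) − (-0.066922)) / 3 = -0.409225
I_{2,1} = -0.383035 + (-0.383035 − (-0.323649))/3 = -0.402830
I_{2,2} = -0.402830 + (-0.402830 − (-0.409225))/15 = -0.402404

-0.4024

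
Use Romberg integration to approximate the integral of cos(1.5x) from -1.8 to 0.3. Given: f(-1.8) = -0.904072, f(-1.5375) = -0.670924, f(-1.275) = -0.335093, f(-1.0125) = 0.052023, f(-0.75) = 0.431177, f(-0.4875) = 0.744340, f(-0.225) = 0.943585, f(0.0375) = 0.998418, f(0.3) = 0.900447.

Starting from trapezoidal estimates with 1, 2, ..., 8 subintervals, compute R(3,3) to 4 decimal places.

R(0,0) (trapezoid, 1 panel, h=2.1000): -0.003806
R(1,0) (trapezoid, 2 panels, h=1.0500): 0.450833
R(2,0) (trapezoid, 4 panels, h=0.5250): 0.544875
R(3,0) (trapezoid, 8 panels, h=0.2625): 0.567450
R(1,1) = 0.450833 + (0.450833 − (-0.003806))/3 = 0.602379
R(2,1) = 0.544875 + (0.544875 − 0.450833)/3 = 0.576222
R(3,1) = 0.567450 + (0.567450 − 0.544875)/3 = 0.574975
R(2,2) = 0.576222 + (0.576222 − 0.602379)/15 = 0.574478
R(3,2) = 0.574975 + (0.574975 − 0.576222)/15 = 0.574892
R(3,3) = 0.574892 + (0.574892 − 0.574478)/63 = 0.574899

0.5749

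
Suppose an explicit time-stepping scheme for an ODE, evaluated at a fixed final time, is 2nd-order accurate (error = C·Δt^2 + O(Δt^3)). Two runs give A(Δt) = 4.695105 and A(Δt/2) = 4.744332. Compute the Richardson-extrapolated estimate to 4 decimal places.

Extrapolated value = (4·A(Δt/2) − A(Δt)) / (4 − 1)
= (4·4.744332 − 4.695105) / 3
= 14.282223 / 3 = 4.760741

4.7607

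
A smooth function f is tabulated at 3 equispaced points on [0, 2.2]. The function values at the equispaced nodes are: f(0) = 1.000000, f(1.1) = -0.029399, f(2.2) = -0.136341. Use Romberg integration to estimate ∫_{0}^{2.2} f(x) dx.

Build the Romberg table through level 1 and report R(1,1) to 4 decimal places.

0.2736

R(0,0) (trapezoid, 1 panel, h=2.2000): 0.950025
R(1,0) (trapezoid, 2 panels, h=1.1000): 0.442674
R(1,1) = 0.442674 + (0.442674 − 0.950025)/3 = 0.273557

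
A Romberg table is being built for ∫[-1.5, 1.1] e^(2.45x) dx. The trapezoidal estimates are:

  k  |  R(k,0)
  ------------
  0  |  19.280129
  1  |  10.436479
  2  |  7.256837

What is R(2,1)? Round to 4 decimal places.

6.1970

R(2,1) = 7.256837 + (7.256837 − 10.436479)/3 = 6.196956
(Column j=1 coincides with Simpson's rule on the same nodes.)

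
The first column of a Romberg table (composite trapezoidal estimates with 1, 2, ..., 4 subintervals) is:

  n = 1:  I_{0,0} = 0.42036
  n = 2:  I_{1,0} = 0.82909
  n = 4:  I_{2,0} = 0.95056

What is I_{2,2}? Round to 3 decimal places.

I_{1,1} = 0.82909 + (0.82909 − 0.42036)/3 = 0.96533
I_{2,1} = 0.95056 + (0.95056 − 0.82909)/3 = 0.99105
I_{2,2} = (16·0.99105 − 0.96533) / 15 = 0.99276

0.993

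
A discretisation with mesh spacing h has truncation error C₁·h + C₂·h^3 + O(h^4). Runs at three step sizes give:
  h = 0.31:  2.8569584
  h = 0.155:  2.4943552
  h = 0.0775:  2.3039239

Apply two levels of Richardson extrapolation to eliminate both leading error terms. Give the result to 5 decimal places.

First eliminate the h term (factor 2^1 = 2):
  B₁ = (2·2.4943552 − 2.8569584)/1 = 2.1317520
  B₂ = (2·2.3039239 − 2.4943552)/1 = 2.1134926
Then eliminate the h^3 term (factor 2^3 = 8):
  (8·2.1134926 − 2.1317520)/7 = 2.1108841

2.11088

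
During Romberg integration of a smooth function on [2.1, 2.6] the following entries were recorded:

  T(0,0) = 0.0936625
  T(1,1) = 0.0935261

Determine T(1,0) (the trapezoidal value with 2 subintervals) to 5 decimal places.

0.09356

From T(1,1) = (4·T(1,0) − T(0,0))/3, solve for T(1,0):
4·T(1,0) = 3·0.0935261 + 0.0936625 = 0.3742408
T(1,0) = 0.0935602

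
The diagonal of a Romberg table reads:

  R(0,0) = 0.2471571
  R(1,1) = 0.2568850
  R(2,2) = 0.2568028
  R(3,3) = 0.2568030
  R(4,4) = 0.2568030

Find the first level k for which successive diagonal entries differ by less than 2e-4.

|R(1,1) − R(0,0)| = 0.0097279 ≥ 2e-4
|R(2,2) − R(1,1)| = 0.0000822 < 2e-4

k = 2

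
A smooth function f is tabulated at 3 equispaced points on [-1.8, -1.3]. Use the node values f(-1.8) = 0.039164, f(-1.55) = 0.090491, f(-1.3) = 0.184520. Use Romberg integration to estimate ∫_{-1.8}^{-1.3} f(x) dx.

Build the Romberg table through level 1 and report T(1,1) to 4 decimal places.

T(0,0) (trapezoid, 1 panel, h=0.5000): 0.055921
T(1,0) (trapezoid, 2 panels, h=0.2500): 0.050583
T(1,1) = 0.050583 + (0.050583 − 0.055921)/3 = 0.048804

0.0488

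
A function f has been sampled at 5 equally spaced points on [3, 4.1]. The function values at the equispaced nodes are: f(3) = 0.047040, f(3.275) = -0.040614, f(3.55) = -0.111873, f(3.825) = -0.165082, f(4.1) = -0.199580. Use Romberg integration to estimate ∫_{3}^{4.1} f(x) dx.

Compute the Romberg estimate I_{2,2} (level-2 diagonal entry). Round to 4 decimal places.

I_{0,0} (trapezoid, 1 panel, h=1.1000): -0.083897
I_{1,0} (trapezoid, 2 panels, h=0.5500): -0.103479
I_{2,0} (trapezoid, 4 panels, h=0.2750): -0.108306
I_{1,1} = -0.103479 + (-0.103479 − (-0.083897))/3 = -0.110006
I_{2,1} = -0.108306 + (-0.108306 − (-0.103479))/3 = -0.109915
I_{2,2} = -0.109915 + (-0.109915 − (-0.110006))/15 = -0.109909

-0.1099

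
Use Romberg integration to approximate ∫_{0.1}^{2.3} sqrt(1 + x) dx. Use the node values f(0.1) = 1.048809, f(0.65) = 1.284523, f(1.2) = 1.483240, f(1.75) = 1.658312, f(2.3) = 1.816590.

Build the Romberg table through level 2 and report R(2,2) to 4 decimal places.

R(0,0) (trapezoid, 1 panel, h=2.2000): 3.151939
R(1,0) (trapezoid, 2 panels, h=1.1000): 3.207533
R(2,0) (trapezoid, 4 panels, h=0.5500): 3.222326
R(1,1) = 3.207533 + (3.207533 − 3.151939)/3 = 3.226064
R(2,1) = 3.222326 + (3.222326 − 3.207533)/3 = 3.227257
R(2,2) = 3.227257 + (3.227257 − 3.226064)/15 = 3.227337

3.2273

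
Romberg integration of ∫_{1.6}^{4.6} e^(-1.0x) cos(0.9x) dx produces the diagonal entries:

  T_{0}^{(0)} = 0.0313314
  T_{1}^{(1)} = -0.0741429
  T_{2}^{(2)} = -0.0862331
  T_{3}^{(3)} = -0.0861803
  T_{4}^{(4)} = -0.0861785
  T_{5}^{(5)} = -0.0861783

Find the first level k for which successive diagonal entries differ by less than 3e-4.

|T_{1}^{(1)} − T_{0}^{(0)}| = 0.1054743 ≥ 3e-4
|T_{2}^{(2)} − T_{1}^{(1)}| = 0.0120902 ≥ 3e-4
|T_{3}^{(3)} − T_{2}^{(2)}| = 0.0000528 < 3e-4

k = 3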